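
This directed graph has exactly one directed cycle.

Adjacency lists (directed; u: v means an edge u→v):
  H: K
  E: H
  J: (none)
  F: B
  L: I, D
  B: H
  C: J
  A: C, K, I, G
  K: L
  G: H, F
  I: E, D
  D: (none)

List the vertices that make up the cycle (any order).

DFS with gray/black marking from K:
K gray
  L gray
    I gray
      E gray
        H gray
          H→K: K is gray → back edge
Back edge closes the cycle K → L → I → E → H → K; its vertices are {E, H, I, K, L}.

E, H, I, K, L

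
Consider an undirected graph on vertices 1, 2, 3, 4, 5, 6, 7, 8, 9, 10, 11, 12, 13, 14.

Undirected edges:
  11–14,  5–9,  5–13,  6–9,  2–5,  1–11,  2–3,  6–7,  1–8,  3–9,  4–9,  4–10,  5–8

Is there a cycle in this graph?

DFS, tracking each vertex's parent; an edge to a visited non-parent vertex closes a cycle.
Start from 8:
visit 8 (parent –)
  visit 5 (parent 8)
    5–8: parent, skip
    visit 2 (parent 5)
      visit 3 (parent 2)
        visit 9 (parent 3)
          9–5: 5 visited and ≠ parent → cycle
Cycle: 5 – 2 – 3 – 9 – 5.

Yes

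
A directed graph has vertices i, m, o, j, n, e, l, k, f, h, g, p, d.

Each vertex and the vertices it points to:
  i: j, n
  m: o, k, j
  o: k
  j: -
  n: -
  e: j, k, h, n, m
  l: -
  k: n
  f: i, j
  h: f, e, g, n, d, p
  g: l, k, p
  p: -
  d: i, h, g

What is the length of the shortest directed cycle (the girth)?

2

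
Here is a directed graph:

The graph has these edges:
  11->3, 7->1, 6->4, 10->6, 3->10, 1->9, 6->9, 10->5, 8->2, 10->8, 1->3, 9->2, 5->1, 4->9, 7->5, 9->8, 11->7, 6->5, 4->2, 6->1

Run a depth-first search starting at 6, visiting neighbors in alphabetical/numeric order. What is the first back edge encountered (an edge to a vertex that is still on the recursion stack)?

DFS from 6 (visiting neighbors in alphabetical/numeric order); mark gray on enter, black on exit:
6 gray
  1 gray
    3 gray
      10 gray
        5 gray
          5→1: 1 is gray → back edge
First back edge: 5 → 1.

5->1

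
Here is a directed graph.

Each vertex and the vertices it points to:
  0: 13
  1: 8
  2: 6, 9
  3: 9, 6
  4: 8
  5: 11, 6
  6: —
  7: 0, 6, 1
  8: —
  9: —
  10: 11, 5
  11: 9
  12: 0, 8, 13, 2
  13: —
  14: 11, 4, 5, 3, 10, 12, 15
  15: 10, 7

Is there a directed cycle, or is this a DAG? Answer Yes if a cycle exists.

No

DFS with white/gray/black marking, starting from 4:
4 gray
  8 gray
  8 black
4 black
0 gray
  13 gray
  13 black
0 black
1 gray
  1→8: 8 black — skip
1 black
2 gray
  6 gray
  6 black
  9 gray
  9 black
2 black
3 gray
  3→9: 9 black — skip
  3→6: 6 black — skip
3 black
5 gray
  11 gray
    11→9: 9 black — skip
  11 black
  5→6: 6 black — skip
5 black
7 gray
  7→0: 0 black — skip
  7→6: 6 black — skip
  7→1: 1 black — skip
7 black
10 gray
  10→11: 11 black — skip
  10→5: 5 black — skip
10 black
12 gray
  12→0: 0 black — skip
  12→8: 8 black — skip
  12→13: 13 black — skip
  12→2: 2 black — skip
12 black
14 gray
  14→11: 11 black — skip
  14→4: 4 black — skip
  14→5: 5 black — skip
  14→3: 3 black — skip
  14→10: 10 black — skip
  14→12: 12 black — skip
  15 gray
    15→10: 10 black — skip
    15→7: 7 black — skip
  15 black
14 black
Every edge goes to a white or black vertex — no back edge, so the graph is acyclic.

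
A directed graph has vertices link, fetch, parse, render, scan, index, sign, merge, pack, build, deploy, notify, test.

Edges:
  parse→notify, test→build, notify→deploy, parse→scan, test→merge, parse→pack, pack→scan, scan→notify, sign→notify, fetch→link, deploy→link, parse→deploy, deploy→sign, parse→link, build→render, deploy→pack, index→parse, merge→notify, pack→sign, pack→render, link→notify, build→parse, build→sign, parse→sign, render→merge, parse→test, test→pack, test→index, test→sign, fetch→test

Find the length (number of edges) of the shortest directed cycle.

3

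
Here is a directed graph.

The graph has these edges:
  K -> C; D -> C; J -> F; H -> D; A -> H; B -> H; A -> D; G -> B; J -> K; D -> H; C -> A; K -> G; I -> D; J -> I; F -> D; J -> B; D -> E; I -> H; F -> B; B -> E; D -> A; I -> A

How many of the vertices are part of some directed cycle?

4

A vertex is on a directed cycle iff it belongs to a strongly connected component of size ≥ 2 (or has a self-loop).
The vertices on cycles are {A, C, D, H} — 4 in total.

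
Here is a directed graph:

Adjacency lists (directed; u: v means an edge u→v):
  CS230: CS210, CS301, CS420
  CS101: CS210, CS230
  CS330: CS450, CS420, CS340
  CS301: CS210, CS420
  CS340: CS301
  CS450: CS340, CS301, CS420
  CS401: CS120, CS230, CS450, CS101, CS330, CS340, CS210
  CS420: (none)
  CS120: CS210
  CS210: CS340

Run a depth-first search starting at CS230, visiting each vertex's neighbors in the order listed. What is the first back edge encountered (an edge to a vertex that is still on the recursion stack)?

DFS from CS230 (visiting each vertex's neighbors in the order listed); mark gray on enter, black on exit:
CS230 gray
  CS210 gray
    CS340 gray
      CS301 gray
        CS301→CS210: CS210 is gray → back edge
First back edge: CS301 → CS210.

CS301->CS210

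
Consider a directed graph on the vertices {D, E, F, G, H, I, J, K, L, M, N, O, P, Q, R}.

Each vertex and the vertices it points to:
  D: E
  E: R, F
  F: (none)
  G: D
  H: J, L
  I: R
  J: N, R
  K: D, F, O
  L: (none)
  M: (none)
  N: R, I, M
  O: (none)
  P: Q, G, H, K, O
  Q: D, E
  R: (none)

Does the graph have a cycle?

No

DFS with white/gray/black marking, starting from M:
M gray
M black
D gray
  E gray
    R gray
    R black
    F gray
    F black
  E black
D black
G gray
  G→D: D black — skip
G black
H gray
  J gray
    N gray
      N→R: R black — skip
      I gray
        I→R: R black — skip
      I black
      N→M: M black — skip
    N black
    J→R: R black — skip
  J black
  L gray
  L black
H black
K gray
  K→D: D black — skip
  K→F: F black — skip
  O gray
  O black
K black
P gray
  Q gray
    Q→D: D black — skip
    Q→E: E black — skip
  Q black
  P→G: G black — skip
  P→H: H black — skip
  P→K: K black — skip
  P→O: O black — skip
P black
Every edge goes to a white or black vertex — no back edge, so the graph is acyclic.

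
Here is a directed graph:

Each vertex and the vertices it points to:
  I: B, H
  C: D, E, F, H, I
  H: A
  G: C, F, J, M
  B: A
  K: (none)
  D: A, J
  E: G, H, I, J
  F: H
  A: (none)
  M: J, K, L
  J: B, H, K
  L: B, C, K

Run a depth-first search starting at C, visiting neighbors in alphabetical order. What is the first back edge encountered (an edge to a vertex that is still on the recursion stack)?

DFS from C (visiting neighbors in alphabetical order); mark gray on enter, black on exit:
C gray
  D gray
    A gray
    A black
    J gray
      B gray
        B→A: A black — skip
      B black
      H gray
        H→A: A black — skip
      H black
      K gray
      K black
    J black
  D black
  E gray
    G gray
      G→C: C is gray → back edge
First back edge: G → C.

G->C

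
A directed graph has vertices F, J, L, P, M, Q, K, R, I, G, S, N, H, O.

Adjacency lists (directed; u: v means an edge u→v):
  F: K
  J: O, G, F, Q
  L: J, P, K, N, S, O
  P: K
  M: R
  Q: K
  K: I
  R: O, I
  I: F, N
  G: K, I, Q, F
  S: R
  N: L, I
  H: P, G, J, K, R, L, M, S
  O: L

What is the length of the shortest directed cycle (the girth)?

For each vertex v, BFS finds the shortest path from v back to v.
The shortest such closed walk is L → O → L, length 2.

2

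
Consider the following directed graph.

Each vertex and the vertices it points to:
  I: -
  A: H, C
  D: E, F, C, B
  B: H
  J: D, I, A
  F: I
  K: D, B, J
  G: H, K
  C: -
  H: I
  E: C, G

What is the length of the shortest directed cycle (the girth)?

4

For each vertex v, BFS finds the shortest path from v back to v.
The shortest such closed walk is D → E → G → K → D, length 4.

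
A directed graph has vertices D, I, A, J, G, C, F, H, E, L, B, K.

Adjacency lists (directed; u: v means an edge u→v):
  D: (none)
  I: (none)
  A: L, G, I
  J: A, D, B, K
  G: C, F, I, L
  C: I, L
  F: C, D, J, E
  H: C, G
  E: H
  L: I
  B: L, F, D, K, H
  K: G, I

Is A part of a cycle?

A is on a cycle iff A can reach itself via ≥1 edge.
A → G → F → J → A — yes.

Yes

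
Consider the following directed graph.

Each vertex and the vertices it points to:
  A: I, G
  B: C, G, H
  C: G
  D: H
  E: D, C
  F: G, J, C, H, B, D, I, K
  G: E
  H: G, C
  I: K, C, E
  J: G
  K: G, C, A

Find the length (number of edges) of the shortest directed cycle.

For each vertex v, BFS finds the shortest path from v back to v.
The shortest such closed walk is I → K → A → I, length 3.

3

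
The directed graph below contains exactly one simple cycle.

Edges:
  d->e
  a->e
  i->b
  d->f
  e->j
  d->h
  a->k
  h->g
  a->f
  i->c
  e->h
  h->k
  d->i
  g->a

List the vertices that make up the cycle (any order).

a, e, g, h

DFS with gray/black marking from h:
h gray
  g gray
    a gray
      k gray
      k black
      e gray
        e→h: h is gray → back edge
Back edge closes the cycle h → g → a → e → h; its vertices are {a, e, g, h}.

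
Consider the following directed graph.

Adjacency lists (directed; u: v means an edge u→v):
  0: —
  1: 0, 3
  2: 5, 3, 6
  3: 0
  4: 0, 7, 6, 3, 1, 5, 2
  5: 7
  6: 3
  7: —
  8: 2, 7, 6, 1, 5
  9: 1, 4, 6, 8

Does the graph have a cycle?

No

DFS with white/gray/black marking, starting from 6:
6 gray
  3 gray
    0 gray
    0 black
  3 black
6 black
1 gray
  1→0: 0 black — skip
  1→3: 3 black — skip
1 black
2 gray
  5 gray
    7 gray
    7 black
  5 black
  2→3: 3 black — skip
  2→6: 6 black — skip
2 black
4 gray
  4→0: 0 black — skip
  4→7: 7 black — skip
  4→6: 6 black — skip
  4→3: 3 black — skip
  4→1: 1 black — skip
  4→5: 5 black — skip
  4→2: 2 black — skip
4 black
8 gray
  8→2: 2 black — skip
  8→7: 7 black — skip
  8→6: 6 black — skip
  8→1: 1 black — skip
  8→5: 5 black — skip
8 black
9 gray
  9→1: 1 black — skip
  9→4: 4 black — skip
  9→6: 6 black — skip
  9→8: 8 black — skip
9 black
Every edge goes to a white or black vertex — no back edge, so the graph is acyclic.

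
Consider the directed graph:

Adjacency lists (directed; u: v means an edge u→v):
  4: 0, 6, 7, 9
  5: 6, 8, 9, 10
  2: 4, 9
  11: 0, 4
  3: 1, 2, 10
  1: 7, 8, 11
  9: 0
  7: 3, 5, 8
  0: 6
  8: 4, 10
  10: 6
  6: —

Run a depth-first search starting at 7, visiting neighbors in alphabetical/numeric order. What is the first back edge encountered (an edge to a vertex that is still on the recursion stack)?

1->7

DFS from 7 (visiting neighbors in alphabetical/numeric order); mark gray on enter, black on exit:
7 gray
  3 gray
    1 gray
      1→7: 7 is gray → back edge
First back edge: 1 → 7.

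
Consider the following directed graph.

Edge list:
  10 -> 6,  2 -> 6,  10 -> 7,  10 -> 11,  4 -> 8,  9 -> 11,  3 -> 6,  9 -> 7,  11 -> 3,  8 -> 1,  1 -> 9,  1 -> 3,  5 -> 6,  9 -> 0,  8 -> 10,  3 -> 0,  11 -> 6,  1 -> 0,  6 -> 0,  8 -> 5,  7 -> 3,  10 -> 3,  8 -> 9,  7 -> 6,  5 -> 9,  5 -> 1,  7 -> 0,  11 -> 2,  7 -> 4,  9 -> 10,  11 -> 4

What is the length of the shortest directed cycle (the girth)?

For each vertex v, BFS finds the shortest path from v back to v.
The shortest such closed walk is 4 → 8 → 10 → 11 → 4, length 4.

4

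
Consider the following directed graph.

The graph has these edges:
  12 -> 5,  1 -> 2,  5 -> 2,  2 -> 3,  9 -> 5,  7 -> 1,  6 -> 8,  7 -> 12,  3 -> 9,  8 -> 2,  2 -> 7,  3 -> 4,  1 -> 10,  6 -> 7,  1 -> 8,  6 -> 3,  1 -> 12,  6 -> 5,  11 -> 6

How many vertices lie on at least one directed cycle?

A vertex is on a directed cycle iff it belongs to a strongly connected component of size ≥ 2 (or has a self-loop).
The vertices on cycles are {1, 2, 3, 5, 7, 8, 9, 12} — 8 in total.

8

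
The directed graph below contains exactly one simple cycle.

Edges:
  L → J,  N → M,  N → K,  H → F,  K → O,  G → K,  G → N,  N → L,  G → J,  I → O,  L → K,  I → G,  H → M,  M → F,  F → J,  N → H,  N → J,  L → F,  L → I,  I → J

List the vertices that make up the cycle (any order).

DFS with gray/black marking from N:
N gray
  J gray
  J black
  H gray
    F gray
      F→J: J black — skip
    F black
    M gray
      M→F: F black — skip
    M black
  H black
  K gray
    O gray
    O black
  K black
  L gray
    L→J: J black — skip
    L→K: K black — skip
    L→F: F black — skip
    I gray
      G gray
        G→K: K black — skip
        G→J: J black — skip
        G→N: N is gray → back edge
Back edge closes the cycle N → L → I → G → N; its vertices are {G, I, L, N}.

G, I, L, N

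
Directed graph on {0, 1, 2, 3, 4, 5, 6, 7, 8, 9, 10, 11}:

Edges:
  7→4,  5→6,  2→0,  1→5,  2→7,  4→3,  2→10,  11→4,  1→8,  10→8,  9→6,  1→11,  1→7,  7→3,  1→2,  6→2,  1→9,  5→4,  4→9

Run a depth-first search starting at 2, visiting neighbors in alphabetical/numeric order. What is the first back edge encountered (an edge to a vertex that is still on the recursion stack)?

6->2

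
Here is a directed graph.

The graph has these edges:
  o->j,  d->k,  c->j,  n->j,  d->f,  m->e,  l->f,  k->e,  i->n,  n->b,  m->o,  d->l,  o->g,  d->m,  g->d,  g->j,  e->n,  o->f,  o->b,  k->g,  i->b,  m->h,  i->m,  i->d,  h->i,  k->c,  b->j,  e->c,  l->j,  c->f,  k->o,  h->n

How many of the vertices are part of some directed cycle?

A vertex is on a directed cycle iff it belongs to a strongly connected component of size ≥ 2 (or has a self-loop).
The vertices on cycles are {d, g, h, i, k, m, o} — 7 in total.

7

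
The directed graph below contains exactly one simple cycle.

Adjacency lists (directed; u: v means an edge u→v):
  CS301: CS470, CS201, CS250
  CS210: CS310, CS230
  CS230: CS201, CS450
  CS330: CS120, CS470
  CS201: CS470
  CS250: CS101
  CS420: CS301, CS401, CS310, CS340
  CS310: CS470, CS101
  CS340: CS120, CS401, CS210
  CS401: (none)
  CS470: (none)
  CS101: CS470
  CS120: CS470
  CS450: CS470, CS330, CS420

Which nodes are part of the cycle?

CS210, CS230, CS340, CS420, CS450

DFS with gray/black marking from CS230:
CS230 gray
  CS201 gray
    CS470 gray
    CS470 black
  CS201 black
  CS450 gray
    CS450→CS470: CS470 black — skip
    CS330 gray
      CS120 gray
        CS120→CS470: CS470 black — skip
      CS120 black
      CS330→CS470: CS470 black — skip
    CS330 black
    CS420 gray
      CS301 gray
        CS301→CS470: CS470 black — skip
        CS301→CS201: CS201 black — skip
        CS250 gray
          CS101 gray
            CS101→CS470: CS470 black — skip
          CS101 black
        CS250 black
      CS301 black
      CS401 gray
      CS401 black
      CS310 gray
        CS310→CS470: CS470 black — skip
        CS310→CS101: CS101 black — skip
      CS310 black
      CS340 gray
        CS340→CS120: CS120 black — skip
        CS340→CS401: CS401 black — skip
        CS210 gray
          CS210→CS310: CS310 black — skip
          CS210→CS230: CS230 is gray → back edge
Back edge closes the cycle CS230 → CS450 → CS420 → CS340 → CS210 → CS230; its vertices are {CS210, CS230, CS340, CS420, CS450}.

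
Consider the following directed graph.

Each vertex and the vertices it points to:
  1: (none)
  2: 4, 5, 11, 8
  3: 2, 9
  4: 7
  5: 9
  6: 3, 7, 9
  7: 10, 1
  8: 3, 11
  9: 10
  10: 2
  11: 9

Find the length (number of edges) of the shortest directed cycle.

For each vertex v, BFS finds the shortest path from v back to v.
The shortest such closed walk is 3 → 2 → 8 → 3, length 3.

3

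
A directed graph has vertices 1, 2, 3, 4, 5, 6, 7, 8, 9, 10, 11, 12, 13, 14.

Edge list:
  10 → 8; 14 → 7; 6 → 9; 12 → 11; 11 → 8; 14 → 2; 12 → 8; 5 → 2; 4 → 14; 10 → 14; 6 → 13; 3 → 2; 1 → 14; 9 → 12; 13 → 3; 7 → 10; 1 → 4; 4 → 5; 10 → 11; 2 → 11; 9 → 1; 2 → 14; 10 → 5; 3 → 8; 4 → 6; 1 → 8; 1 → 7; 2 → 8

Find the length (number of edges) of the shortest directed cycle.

2

For each vertex v, BFS finds the shortest path from v back to v.
The shortest such closed walk is 14 → 2 → 14, length 2.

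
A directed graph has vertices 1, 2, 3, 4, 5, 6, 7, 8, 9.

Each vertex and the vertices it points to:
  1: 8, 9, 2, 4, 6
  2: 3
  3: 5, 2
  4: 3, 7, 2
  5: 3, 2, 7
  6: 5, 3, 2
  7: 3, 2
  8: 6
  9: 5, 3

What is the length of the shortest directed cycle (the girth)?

For each vertex v, BFS finds the shortest path from v back to v.
The shortest such closed walk is 5 → 3 → 5, length 2.

2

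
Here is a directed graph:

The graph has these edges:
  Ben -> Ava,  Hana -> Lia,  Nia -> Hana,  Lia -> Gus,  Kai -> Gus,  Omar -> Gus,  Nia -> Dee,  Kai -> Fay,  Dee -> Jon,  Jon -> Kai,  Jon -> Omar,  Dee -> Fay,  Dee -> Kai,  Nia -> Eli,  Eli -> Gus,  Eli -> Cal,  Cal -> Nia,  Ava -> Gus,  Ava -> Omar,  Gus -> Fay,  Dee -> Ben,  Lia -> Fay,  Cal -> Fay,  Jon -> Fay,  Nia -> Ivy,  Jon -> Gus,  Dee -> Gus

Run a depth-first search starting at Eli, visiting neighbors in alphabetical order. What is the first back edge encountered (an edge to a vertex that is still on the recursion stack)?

Nia->Eli

DFS from Eli (visiting neighbors in alphabetical order); mark gray on enter, black on exit:
Eli gray
  Cal gray
    Fay gray
    Fay black
    Nia gray
      Dee gray
        Ben gray
          Ava gray
            Gus gray
              Gus→Fay: Fay black — skip
            Gus black
            Omar gray
              Omar→Gus: Gus black — skip
            Omar black
          Ava black
        Ben black
        Dee→Fay: Fay black — skip
        Dee→Gus: Gus black — skip
        Jon gray
          Jon→Fay: Fay black — skip
          Jon→Gus: Gus black — skip
          Kai gray
            Kai→Fay: Fay black — skip
            Kai→Gus: Gus black — skip
          Kai black
          Jon→Omar: Omar black — skip
        Jon black
        Dee→Kai: Kai black — skip
      Dee black
      Nia→Eli: Eli is gray → back edge
First back edge: Nia → Eli.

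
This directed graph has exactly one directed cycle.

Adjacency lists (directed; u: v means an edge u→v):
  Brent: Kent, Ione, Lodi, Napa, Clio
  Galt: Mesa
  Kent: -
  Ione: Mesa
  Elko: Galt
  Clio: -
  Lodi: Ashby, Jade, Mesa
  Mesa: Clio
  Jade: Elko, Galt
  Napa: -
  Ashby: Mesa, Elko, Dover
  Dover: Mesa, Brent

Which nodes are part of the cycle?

Lodi, Ashby, Brent, Dover

DFS with gray/black marking from Brent:
Brent gray
  Kent gray
  Kent black
  Ione gray
    Mesa gray
      Clio gray
      Clio black
    Mesa black
  Ione black
  Lodi gray
    Ashby gray
      Ashby→Mesa: Mesa black — skip
      Elko gray
        Galt gray
          Galt→Mesa: Mesa black — skip
        Galt black
      Elko black
      Dover gray
        Dover→Mesa: Mesa black — skip
        Dover→Brent: Brent is gray → back edge
Back edge closes the cycle Brent → Lodi → Ashby → Dover → Brent; its vertices are {Lodi, Ashby, Brent, Dover}.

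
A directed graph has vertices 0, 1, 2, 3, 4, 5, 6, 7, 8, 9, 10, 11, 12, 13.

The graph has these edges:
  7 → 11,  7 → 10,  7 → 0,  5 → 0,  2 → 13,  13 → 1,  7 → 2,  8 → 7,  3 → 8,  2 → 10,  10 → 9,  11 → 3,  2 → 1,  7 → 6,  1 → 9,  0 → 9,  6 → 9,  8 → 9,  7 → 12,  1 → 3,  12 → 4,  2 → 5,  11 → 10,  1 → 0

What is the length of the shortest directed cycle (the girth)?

For each vertex v, BFS finds the shortest path from v back to v.
The shortest such closed walk is 7 → 11 → 3 → 8 → 7, length 4.

4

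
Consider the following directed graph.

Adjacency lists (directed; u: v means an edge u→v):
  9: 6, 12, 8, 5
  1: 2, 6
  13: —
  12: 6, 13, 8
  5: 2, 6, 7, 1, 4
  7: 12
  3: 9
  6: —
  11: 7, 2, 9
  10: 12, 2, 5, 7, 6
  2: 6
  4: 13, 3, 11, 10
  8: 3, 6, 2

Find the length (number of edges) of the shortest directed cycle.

For each vertex v, BFS finds the shortest path from v back to v.
The shortest such closed walk is 4 → 10 → 5 → 4, length 3.

3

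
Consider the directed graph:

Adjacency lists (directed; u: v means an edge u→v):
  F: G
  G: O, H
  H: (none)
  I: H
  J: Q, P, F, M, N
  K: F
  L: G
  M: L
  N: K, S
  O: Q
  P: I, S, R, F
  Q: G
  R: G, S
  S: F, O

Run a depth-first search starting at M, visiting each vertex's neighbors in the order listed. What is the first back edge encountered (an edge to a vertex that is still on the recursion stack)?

Q->G

DFS from M (visiting each vertex's neighbors in the order listed); mark gray on enter, black on exit:
M gray
  L gray
    G gray
      O gray
        Q gray
          Q→G: G is gray → back edge
First back edge: Q → G.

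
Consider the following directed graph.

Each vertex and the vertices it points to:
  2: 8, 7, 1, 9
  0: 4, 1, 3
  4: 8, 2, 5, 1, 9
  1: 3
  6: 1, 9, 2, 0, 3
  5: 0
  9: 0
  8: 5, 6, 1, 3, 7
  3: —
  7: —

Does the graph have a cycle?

DFS with white/gray/black marking, starting from 5:
5 gray
  0 gray
    4 gray
      8 gray
        8→5: 5 is gray → back edge
Back edge found, so a cycle exists: 5 → 0 → 4 → 8 → 5.

Yes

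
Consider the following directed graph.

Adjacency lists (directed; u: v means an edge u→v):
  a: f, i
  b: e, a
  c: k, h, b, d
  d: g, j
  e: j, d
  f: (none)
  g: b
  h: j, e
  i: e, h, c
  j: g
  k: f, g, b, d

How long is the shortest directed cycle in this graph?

4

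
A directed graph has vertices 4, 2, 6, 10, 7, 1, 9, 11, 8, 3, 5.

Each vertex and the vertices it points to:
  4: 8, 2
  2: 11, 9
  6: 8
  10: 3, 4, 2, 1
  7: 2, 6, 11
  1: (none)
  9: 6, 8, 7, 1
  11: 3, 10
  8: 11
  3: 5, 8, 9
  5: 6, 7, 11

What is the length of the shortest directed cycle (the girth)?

3

For each vertex v, BFS finds the shortest path from v back to v.
The shortest such closed walk is 10 → 2 → 11 → 10, length 3.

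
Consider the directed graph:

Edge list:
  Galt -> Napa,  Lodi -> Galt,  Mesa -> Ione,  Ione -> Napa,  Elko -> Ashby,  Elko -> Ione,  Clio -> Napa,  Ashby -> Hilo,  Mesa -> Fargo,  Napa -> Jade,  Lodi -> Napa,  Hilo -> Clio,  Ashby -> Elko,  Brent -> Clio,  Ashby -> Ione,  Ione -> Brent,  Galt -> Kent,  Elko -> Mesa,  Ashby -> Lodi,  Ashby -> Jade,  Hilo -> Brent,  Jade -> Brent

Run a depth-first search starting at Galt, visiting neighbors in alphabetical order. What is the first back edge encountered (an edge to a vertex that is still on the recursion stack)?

Clio->Napa

DFS from Galt (visiting neighbors in alphabetical order); mark gray on enter, black on exit:
Galt gray
  Kent gray
  Kent black
  Napa gray
    Jade gray
      Brent gray
        Clio gray
          Clio→Napa: Napa is gray → back edge
First back edge: Clio → Napa.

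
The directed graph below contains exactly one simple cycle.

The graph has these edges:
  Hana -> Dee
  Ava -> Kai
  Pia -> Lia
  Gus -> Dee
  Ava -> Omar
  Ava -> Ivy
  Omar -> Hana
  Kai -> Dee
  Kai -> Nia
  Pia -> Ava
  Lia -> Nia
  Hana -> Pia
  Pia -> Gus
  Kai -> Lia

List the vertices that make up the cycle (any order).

DFS with gray/black marking from Pia:
Pia gray
  Ava gray
    Omar gray
      Hana gray
        Dee gray
        Dee black
        Hana→Pia: Pia is gray → back edge
Back edge closes the cycle Pia → Ava → Omar → Hana → Pia; its vertices are {Ava, Pia, Hana, Omar}.

Ava, Pia, Hana, Omar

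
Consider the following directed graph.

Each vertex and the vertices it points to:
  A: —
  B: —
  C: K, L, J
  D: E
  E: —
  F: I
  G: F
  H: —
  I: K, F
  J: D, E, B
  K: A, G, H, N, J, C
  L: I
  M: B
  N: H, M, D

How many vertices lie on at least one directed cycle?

6

A vertex is on a directed cycle iff it belongs to a strongly connected component of size ≥ 2 (or has a self-loop).
The vertices on cycles are {C, F, G, I, K, L} — 6 in total.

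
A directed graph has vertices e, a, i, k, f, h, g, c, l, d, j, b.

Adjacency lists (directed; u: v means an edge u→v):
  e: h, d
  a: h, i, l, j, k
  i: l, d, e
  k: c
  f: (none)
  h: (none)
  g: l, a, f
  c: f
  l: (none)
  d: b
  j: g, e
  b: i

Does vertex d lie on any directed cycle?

Yes

d is on a cycle iff d can reach itself via ≥1 edge.
d → b → i → d — yes.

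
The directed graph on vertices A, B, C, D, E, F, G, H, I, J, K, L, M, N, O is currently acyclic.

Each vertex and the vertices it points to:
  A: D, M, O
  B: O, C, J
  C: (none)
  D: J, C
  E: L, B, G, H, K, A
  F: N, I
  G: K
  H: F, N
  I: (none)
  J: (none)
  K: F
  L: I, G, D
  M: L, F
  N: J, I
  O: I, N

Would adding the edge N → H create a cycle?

Yes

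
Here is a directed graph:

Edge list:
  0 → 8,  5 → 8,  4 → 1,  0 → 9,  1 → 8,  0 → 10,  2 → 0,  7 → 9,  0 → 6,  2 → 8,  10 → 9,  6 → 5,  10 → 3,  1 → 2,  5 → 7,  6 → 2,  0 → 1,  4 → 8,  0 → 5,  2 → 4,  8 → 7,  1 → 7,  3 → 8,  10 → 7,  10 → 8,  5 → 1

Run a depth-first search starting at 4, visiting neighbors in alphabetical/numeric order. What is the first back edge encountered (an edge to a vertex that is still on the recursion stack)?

0→1

DFS from 4 (visiting neighbors in alphabetical/numeric order); mark gray on enter, black on exit:
4 gray
  1 gray
    2 gray
      0 gray
        0→1: 1 is gray → back edge
First back edge: 0 → 1.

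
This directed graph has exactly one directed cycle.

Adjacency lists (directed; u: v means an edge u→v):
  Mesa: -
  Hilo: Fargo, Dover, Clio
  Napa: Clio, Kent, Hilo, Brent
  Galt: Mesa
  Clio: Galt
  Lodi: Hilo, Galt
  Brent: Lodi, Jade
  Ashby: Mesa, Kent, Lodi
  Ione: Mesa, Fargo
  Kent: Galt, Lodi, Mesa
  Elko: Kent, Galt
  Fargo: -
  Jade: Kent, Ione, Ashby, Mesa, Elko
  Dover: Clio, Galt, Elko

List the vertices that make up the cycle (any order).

DFS with gray/black marking from Hilo:
Hilo gray
  Fargo gray
  Fargo black
  Dover gray
    Clio gray
      Galt gray
        Mesa gray
        Mesa black
      Galt black
    Clio black
    Dover→Galt: Galt black — skip
    Elko gray
      Kent gray
        Kent→Galt: Galt black — skip
        Lodi gray
          Lodi→Hilo: Hilo is gray → back edge
Back edge closes the cycle Hilo → Dover → Elko → Kent → Lodi → Hilo; its vertices are {Elko, Hilo, Kent, Lodi, Dover}.

Elko, Hilo, Kent, Lodi, Dover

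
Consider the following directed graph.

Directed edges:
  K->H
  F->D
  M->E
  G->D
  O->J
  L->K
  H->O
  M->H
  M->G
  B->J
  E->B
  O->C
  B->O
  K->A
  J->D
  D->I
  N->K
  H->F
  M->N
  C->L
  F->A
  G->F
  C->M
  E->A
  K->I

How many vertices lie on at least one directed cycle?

9

A vertex is on a directed cycle iff it belongs to a strongly connected component of size ≥ 2 (or has a self-loop).
The vertices on cycles are {B, C, E, H, K, L, M, N, O} — 9 in total.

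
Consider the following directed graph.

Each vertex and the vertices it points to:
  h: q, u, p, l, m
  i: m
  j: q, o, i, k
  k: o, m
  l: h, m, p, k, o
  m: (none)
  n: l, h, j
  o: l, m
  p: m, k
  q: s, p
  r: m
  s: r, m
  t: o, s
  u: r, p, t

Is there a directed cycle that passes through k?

Yes

k is on a cycle iff k can reach itself via ≥1 edge.
k → o → l → k — yes.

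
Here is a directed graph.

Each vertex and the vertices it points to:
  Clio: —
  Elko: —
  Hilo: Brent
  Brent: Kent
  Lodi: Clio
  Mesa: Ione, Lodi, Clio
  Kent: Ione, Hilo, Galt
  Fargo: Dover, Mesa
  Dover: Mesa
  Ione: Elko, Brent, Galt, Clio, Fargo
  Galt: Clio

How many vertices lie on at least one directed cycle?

A vertex is on a directed cycle iff it belongs to a strongly connected component of size ≥ 2 (or has a self-loop).
The vertices on cycles are {Hilo, Ione, Kent, Mesa, Brent, Dover, Fargo} — 7 in total.

7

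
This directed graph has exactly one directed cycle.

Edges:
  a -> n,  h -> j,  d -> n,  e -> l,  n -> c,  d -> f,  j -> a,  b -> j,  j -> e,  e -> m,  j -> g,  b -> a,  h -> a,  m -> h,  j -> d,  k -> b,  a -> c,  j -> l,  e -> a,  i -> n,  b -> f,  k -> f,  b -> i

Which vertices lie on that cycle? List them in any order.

DFS with gray/black marking from j:
j gray
  e gray
    a gray
      n gray
        c gray
        c black
      n black
      a→c: c black — skip
    a black
    l gray
    l black
    m gray
      h gray
        h→j: j is gray → back edge
Back edge closes the cycle j → e → m → h → j; its vertices are {e, h, j, m}.

e, h, j, m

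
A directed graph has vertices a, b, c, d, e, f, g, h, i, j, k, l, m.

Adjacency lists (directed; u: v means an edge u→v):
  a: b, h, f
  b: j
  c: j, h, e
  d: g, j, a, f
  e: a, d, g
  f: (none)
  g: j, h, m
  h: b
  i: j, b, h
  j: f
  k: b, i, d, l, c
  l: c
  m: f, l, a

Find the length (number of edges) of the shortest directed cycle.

5

For each vertex v, BFS finds the shortest path from v back to v.
The shortest such closed walk is l → c → e → g → m → l, length 5.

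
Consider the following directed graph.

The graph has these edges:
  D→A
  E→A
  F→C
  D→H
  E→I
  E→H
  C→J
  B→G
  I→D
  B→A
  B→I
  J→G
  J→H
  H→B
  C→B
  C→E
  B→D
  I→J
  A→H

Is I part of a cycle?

I is on a cycle iff I can reach itself via ≥1 edge.
I → D → H → B → I — yes.

Yes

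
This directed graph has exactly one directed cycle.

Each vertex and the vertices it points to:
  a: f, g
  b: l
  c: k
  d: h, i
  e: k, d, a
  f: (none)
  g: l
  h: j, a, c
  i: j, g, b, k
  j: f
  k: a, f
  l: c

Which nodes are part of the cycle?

a, c, g, k, l

DFS with gray/black marking from c:
c gray
  k gray
    a gray
      f gray
      f black
      g gray
        l gray
          l→c: c is gray → back edge
Back edge closes the cycle c → k → a → g → l → c; its vertices are {a, c, g, k, l}.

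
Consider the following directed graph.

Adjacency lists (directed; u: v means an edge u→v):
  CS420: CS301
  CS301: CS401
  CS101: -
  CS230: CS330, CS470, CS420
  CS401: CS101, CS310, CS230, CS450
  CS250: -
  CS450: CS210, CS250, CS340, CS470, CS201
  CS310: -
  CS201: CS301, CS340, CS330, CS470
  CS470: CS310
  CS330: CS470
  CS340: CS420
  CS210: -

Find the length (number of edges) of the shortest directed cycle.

For each vertex v, BFS finds the shortest path from v back to v.
The shortest such closed walk is CS401 → CS450 → CS201 → CS301 → CS401, length 4.

4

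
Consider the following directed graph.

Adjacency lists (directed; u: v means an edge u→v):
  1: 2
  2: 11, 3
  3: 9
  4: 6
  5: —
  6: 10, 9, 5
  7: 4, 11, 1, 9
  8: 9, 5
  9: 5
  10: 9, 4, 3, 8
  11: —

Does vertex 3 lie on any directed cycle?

No

3 lies on a cycle iff there is a path from 3 back to itself.
Exploring from 3, it never reaches itself; equivalently, its strongly connected component is a singleton.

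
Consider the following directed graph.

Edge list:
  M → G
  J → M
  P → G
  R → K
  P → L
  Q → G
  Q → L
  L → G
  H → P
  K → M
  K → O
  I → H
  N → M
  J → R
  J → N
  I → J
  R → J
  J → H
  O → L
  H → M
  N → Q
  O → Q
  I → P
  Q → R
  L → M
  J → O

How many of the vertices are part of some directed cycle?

6

A vertex is on a directed cycle iff it belongs to a strongly connected component of size ≥ 2 (or has a self-loop).
The vertices on cycles are {J, K, N, O, Q, R} — 6 in total.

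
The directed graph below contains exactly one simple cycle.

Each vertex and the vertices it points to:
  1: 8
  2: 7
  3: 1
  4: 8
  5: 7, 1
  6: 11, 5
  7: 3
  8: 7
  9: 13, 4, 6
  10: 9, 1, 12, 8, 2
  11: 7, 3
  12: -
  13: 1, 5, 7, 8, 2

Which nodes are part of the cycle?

1, 3, 7, 8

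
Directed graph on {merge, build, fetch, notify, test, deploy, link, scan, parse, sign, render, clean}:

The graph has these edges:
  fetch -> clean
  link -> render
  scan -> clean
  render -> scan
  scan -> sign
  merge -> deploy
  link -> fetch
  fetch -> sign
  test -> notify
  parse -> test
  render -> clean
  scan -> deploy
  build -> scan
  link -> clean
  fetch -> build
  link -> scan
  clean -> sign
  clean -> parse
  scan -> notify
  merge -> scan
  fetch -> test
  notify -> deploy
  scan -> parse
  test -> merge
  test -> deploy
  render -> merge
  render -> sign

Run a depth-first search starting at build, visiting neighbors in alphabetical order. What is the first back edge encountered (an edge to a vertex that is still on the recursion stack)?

merge→scan

DFS from build (visiting neighbors in alphabetical order); mark gray on enter, black on exit:
build gray
  scan gray
    clean gray
      parse gray
        test gray
          deploy gray
          deploy black
          merge gray
            merge→deploy: deploy black — skip
            merge→scan: scan is gray → back edge
First back edge: merge → scan.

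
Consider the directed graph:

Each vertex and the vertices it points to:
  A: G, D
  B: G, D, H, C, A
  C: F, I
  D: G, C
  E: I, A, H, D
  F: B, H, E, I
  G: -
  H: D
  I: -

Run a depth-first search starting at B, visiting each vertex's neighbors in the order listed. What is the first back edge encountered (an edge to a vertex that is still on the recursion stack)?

DFS from B (visiting each vertex's neighbors in the order listed); mark gray on enter, black on exit:
B gray
  G gray
  G black
  D gray
    D→G: G black — skip
    C gray
      F gray
        F→B: B is gray → back edge
First back edge: F → B.

F->B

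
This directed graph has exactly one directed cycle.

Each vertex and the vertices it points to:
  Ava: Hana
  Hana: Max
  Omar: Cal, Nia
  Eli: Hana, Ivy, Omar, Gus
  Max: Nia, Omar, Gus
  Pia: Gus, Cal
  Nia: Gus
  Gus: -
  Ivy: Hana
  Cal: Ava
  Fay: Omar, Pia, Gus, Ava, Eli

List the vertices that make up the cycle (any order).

DFS with gray/black marking from Hana:
Hana gray
  Max gray
    Nia gray
      Gus gray
      Gus black
    Nia black
    Omar gray
      Cal gray
        Ava gray
          Ava→Hana: Hana is gray → back edge
Back edge closes the cycle Hana → Max → Omar → Cal → Ava → Hana; its vertices are {Ava, Cal, Max, Hana, Omar}.

Ava, Cal, Max, Hana, Omar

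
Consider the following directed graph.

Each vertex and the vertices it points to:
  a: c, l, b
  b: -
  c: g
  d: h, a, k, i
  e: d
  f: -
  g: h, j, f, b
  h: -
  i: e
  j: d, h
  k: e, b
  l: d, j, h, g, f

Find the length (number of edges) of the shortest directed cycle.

For each vertex v, BFS finds the shortest path from v back to v.
The shortest such closed walk is d → k → e → d, length 3.

3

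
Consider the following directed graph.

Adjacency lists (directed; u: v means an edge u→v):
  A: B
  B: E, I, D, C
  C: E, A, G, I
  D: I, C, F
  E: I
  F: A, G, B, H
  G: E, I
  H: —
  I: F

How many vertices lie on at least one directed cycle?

8

A vertex is on a directed cycle iff it belongs to a strongly connected component of size ≥ 2 (or has a self-loop).
The vertices on cycles are {A, B, C, D, E, F, G, I} — 8 in total.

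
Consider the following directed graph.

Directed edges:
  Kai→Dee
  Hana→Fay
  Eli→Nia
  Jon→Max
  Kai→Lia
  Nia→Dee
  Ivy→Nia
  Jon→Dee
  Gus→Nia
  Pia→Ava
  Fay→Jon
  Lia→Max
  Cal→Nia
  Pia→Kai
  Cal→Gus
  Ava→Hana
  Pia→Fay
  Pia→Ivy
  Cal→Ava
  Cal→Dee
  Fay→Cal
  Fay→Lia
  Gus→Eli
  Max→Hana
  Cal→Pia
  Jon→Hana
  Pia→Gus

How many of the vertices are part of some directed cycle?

A vertex is on a directed cycle iff it belongs to a strongly connected component of size ≥ 2 (or has a self-loop).
The vertices on cycles are {Ava, Cal, Fay, Jon, Kai, Lia, Max, Pia, Hana} — 9 in total.

9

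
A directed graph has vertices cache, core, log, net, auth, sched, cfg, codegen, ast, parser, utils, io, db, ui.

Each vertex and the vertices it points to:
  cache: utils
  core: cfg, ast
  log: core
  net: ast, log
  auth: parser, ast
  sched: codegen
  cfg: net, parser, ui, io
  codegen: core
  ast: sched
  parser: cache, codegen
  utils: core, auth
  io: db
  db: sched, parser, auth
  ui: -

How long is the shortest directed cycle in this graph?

4

For each vertex v, BFS finds the shortest path from v back to v.
The shortest such closed walk is cfg → parser → codegen → core → cfg, length 4.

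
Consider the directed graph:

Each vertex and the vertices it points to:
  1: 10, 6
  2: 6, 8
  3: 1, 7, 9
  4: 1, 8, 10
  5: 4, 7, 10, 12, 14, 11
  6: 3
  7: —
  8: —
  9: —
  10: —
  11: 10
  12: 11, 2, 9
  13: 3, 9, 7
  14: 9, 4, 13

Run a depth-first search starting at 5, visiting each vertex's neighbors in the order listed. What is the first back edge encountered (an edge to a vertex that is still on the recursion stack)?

DFS from 5 (visiting each vertex's neighbors in the order listed); mark gray on enter, black on exit:
5 gray
  4 gray
    1 gray
      10 gray
      10 black
      6 gray
        3 gray
          3→1: 1 is gray → back edge
First back edge: 3 → 1.

3→1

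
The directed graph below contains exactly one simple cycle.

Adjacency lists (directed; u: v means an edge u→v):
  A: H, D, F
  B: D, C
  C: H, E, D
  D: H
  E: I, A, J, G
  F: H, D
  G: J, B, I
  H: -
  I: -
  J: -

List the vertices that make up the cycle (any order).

DFS with gray/black marking from E:
E gray
  I gray
  I black
  A gray
    H gray
    H black
    D gray
      D→H: H black — skip
    D black
    F gray
      F→H: H black — skip
      F→D: D black — skip
    F black
  A black
  J gray
  J black
  G gray
    G→J: J black — skip
    B gray
      B→D: D black — skip
      C gray
        C→H: H black — skip
        C→E: E is gray → back edge
Back edge closes the cycle E → G → B → C → E; its vertices are {B, C, E, G}.

B, C, E, G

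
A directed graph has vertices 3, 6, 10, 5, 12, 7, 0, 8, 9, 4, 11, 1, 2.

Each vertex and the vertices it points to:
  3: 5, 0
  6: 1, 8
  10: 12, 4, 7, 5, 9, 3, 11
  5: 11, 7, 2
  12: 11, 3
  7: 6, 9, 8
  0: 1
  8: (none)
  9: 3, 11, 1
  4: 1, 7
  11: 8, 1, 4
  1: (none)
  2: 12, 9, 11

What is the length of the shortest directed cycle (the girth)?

For each vertex v, BFS finds the shortest path from v back to v.
The shortest such closed walk is 5 → 7 → 9 → 3 → 5, length 4.

4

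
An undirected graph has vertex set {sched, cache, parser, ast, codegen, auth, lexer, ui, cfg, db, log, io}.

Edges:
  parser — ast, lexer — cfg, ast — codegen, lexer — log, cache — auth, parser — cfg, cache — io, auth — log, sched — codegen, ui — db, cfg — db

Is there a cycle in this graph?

No

DFS, tracking each vertex's parent; an edge to a visited non-parent vertex closes a cycle.
Start from io:
visit io (parent –)
  visit cache (parent io)
    cache–io: parent, skip
    visit auth (parent cache)
      auth–cache: parent, skip
      visit log (parent auth)
        log–auth: parent, skip
        visit lexer (parent log)
          visit cfg (parent lexer)
            cfg–lexer: parent, skip
            visit parser (parent cfg)
              visit ast (parent parser)
                ast–parser: parent, skip
                visit codegen (parent ast)
                  codegen–ast: parent, skip
                  visit sched (parent codegen)
                    sched–codegen: parent, skip
              parser–cfg: parent, skip
            visit db (parent cfg)
              db–cfg: parent, skip
              visit ui (parent db)
                ui–db: parent, skip
          lexer–log: parent, skip
No non-parent visited neighbor found — the graph is a forest.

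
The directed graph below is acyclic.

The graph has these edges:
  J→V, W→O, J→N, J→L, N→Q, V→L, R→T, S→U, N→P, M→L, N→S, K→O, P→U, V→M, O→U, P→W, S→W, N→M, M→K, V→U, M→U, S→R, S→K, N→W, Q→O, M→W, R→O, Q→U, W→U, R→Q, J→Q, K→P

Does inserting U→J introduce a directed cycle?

Yes

Adding U→J creates a cycle iff J can already reach U.
Path from J: J → V → U.
So J → … → U → J is a cycle.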